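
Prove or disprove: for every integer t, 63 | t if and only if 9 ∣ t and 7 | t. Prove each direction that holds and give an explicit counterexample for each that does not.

(⇒) If 63 ∣ t, write t = 63q. Since 63 = 7·9, t = 9·(7q), so 9 ∣ t; and since 63 = 9·7, t = 7·(9q), so 7 ∣ t.

(⇐) Suppose 9 ∣ t and 7 ∣ t. Any common multiple of 9 and 7 is a multiple of their lcm; here gcd(9, 7) = 1, so lcm(9, 7) = 9·7 = 63, so 63 ∣ t.

Both implications hold.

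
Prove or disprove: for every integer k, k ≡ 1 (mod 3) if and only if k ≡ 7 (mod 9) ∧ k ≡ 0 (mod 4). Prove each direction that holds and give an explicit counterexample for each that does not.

(⟸) If k ≡ 7 (mod 9) and k ≡ 0 (mod 4), then by the Chinese remainder theorem k ≡ 16 (mod 36). Since 16 ≡ 1 (mod 3) and 3 ∣ 36, we get k ≡ 1 (mod 3).

(⟹) This fails: k = 1 gives 1 ≡ 1 (mod 3) but 1 ≡ 1 (mod 9), so the conjunction on the right does not hold.

Only the converse holds.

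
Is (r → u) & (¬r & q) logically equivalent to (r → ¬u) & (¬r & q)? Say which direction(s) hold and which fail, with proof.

(⟹) Assume the antecedent. If r is true, the antecedent cannot hold. If r is false, the antecedent forces (r = F, q = T, u = F) or (r = F, q = T, u = T), and (r → ¬u) & (¬r & q) holds there. Either way (r → ¬u) & (¬r & q) holds.

(⟸) Assume the antecedent. If r is true, the antecedent cannot hold. If r is false, the antecedent forces (r = F, q = T, u = F) or (r = F, q = T, u = T), and (r → u) & (¬r & q) holds there. Either way (r → u) & (¬r & q) holds.

Equivalent; both directions hold.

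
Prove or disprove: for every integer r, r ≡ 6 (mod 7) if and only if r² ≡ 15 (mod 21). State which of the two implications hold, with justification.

Neither direction holds.

Forward direction. This fails: take r = 13. Then 13 ≡ 6 (mod 7), but 13² = 169 ≡ 1 (mod 21), not 15.

Converse. This fails: take r = 15. Then 15² = 225 ≡ 15 (mod 21), yet 15 ≡ 1 (mod 7), not 6.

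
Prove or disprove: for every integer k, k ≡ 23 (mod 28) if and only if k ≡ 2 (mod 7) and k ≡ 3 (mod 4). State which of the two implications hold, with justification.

Both directions hold.

Forward direction. Suppose k ≡ 23 (mod 28); write k = 28j + 23. Since 7 ∣ 28, reducing mod 7 gives k ≡ 23 ≡ 2 (mod 7); since 4 ∣ 28, reducing mod 4 gives k ≡ 23 ≡ 3 (mod 4).

Converse. If k ≡ 2 (mod 7) and k ≡ 3 (mod 4), then by the Chinese remainder theorem k ≡ 23 (mod 28). This is exactly k ≡ 23 (mod 28).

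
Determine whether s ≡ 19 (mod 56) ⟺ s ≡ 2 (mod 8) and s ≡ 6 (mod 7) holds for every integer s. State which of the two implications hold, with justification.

Forward direction. This fails: s = 19 gives 19 ≡ 19 (mod 56) but 19 ≡ 3 (mod 8), so the conjunction on the right does not hold.

Converse. This fails: s = 34 satisfies both congruences on the right (34 ≡ 2 mod 8 and 34 ≡ 6 mod 7) yet 34 ≡ 34 (mod 56), not 19.

Neither implication holds.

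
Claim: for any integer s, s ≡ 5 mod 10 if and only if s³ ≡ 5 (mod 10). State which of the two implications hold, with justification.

The biconditional holds.

Forward direction. Suppose s ≡ 5 mod 10. Write s = 10j + 5. Then (10j + 5)³ = 1000j³ + 1500j² + 750j + 125 = 10(100j³ + 150j² + 75j + 12) + 5, so s³ ≡ 5 (mod 10).

Converse. For the converse, argue contrapositively. If s ≢ 5 (mod 10), then s is congruent to one of 0, 1, 2, 3, 4, 6, 7, 8, 9 modulo 10, and these give s³ ≡ 0, 1, 8, 7, 4, 6, 3, 2, 9 respectively — never 5.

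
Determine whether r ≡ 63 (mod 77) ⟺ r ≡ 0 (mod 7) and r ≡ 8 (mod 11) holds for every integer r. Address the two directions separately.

(←) If r ≡ 0 (mod 7) and r ≡ 8 (mod 11), then by the Chinese remainder theorem r ≡ 63 (mod 77). This is exactly r ≡ 63 (mod 77).

(→) Suppose r ≡ 63 (mod 77); write r = 77j + 63. Since 7 ∣ 77, reducing mod 7 gives r ≡ 63 ≡ 0 (mod 7); since 11 ∣ 77, reducing mod 11 gives r ≡ 63 ≡ 8 (mod 11).

Equivalent; both directions hold.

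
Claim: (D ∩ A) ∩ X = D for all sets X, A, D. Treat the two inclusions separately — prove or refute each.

(⊆) Let x ∈ (D ∩ A) ∩ X. Then x ∈ X ∩ A ∩ D, from which x ∈ D.

(⊇) This inclusion fails. Take X = ∅, A = ∅, D = {1}; then 1 ∈ D but 1 ∉ (D ∩ A) ∩ X.

Only the forward inclusion holds.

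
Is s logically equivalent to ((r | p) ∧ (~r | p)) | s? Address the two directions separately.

(⇐) This fails. Under r = F, p = T, s = F, the left side is false but the right side is true.

(⇒) Assume the antecedent. If r is true, the antecedent forces (r = T, p = F, s = T) or (r = T, p = T, s = T), and ((r | p) ∧ (~r | p)) | s holds there. If r is false, the antecedent forces (r = F, p = F, s = T) or (r = F, p = T, s = T), and ((r | p) ∧ (~r | p)) | s holds there. Either way ((r | p) ∧ (~r | p)) | s holds.

Only the forward implication holds.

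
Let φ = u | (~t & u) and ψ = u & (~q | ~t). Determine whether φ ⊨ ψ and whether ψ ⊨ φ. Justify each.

The forward direction fails; the converse holds.

[⇒] This fails. Under t = T, q = T, u = T, the left side is true but the right side is false.

[⇐] Assume the antecedent. If t is true, the antecedent forces (t = T, q = F, u = T), and u | (~t & u) holds there. If t is false, the antecedent forces (t = F, q = F, u = T) or (t = F, q = T, u = T), and u | (~t & u) holds there. Either way u | (~t & u) holds.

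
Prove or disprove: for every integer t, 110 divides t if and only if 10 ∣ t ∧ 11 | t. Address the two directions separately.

(⇒) If 110 ∣ t, write t = 110q. Since 110 = 11·10, t = 10·(11q), so 10 ∣ t; and since 110 = 10·11, t = 11·(10q), so 11 ∣ t.

(⇐) Suppose 10 ∣ t and 11 ∣ t. Any common multiple of 10 and 11 is a multiple of their lcm; here gcd(10, 11) = 1, so lcm(10, 11) = 10·11 = 110, so 110 ∣ t.

Both implications hold.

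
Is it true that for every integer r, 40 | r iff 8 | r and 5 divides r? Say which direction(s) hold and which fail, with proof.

Both implications hold.

(⟸) Suppose 8 ∣ r and 5 ∣ r. Any common multiple of 8 and 5 is a multiple of their lcm; here gcd(8, 5) = 1, so lcm(8, 5) = 8·5 = 40, so 40 ∣ r.

(⟹) If 40 ∣ r, write r = 40q. Since 40 = 5·8, r = 8·(5q), so 8 ∣ r; and since 40 = 8·5, r = 5·(8q), so 5 ∣ r.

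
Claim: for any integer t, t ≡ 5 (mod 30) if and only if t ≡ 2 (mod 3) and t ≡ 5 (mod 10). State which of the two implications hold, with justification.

Both directions hold; the statement is true.

(←) If t ≡ 2 (mod 3) and t ≡ 5 (mod 10), then by the Chinese remainder theorem t ≡ 5 (mod 30). This is exactly t ≡ 5 (mod 30).

(→) Suppose t ≡ 5 (mod 30); write t = 30j + 5. Since 3 ∣ 30, reducing mod 3 gives t ≡ 5 ≡ 2 (mod 3); since 10 ∣ 30, reducing mod 10 gives t ≡ 5 (mod 10).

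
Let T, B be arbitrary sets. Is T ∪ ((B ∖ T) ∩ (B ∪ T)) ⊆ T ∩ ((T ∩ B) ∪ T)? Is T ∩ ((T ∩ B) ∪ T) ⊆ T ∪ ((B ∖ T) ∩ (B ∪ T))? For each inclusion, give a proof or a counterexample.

The sets are not equal: only the reverse inclusion holds.

Forward inclusion. This inclusion fails. Take T = ∅, B = {1}; then 1 ∈ T ∪ ((B ∖ T) ∩ (B ∪ T)) but 1 ∉ T ∩ ((T ∩ B) ∪ T).

Reverse inclusion. Let x ∈ T ∩ ((T ∩ B) ∪ T). Then either x ∈ T and x ∉ B; or x ∈ T ∩ B. In each case x ∈ T ∪ ((B ∖ T) ∩ (B ∪ T)), so T ∩ ((T ∩ B) ∪ T) ⊆ T ∪ ((B ∖ T) ∩ (B ∪ T)).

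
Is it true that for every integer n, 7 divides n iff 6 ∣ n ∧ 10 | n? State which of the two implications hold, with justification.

Neither direction holds.

(→) This fails: take n = 7. Certainly 7 ∣ 7, but 6 ∤ 7.

(←) This fails: take n = 30. Both 6 ∣ 30 and 10 ∣ 30, yet 30 is not a multiple of 7 (since 30 = 4·7 + 2), so 7 ∤ 30.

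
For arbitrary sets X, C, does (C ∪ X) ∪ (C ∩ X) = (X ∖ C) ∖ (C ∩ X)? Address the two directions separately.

Forward inclusion. This inclusion fails. Take X = ∅, C = {1}; then 1 ∈ (C ∪ X) ∪ (C ∩ X) but 1 ∉ (X ∖ C) ∖ (C ∩ X).

Reverse inclusion. Let x ∈ (X ∖ C) ∖ (C ∩ X). Then x ∈ X and x ∉ C, from which x ∈ (C ∪ X) ∪ (C ∩ X).

The sets are not equal: only the reverse inclusion holds.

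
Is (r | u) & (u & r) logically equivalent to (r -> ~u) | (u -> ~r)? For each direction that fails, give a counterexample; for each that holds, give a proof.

Both directions fail.

(⟹) This fails. Under u = T, r = T, the left side is true but the right side is false.

(⟸) This fails. Under u = F, r = F, the left side is false but the right side is true.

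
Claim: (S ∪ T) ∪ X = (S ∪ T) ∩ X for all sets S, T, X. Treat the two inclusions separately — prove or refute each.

Forward inclusion. This inclusion fails. Take S = {1}, T = ∅, X = ∅; then 1 ∈ (S ∪ T) ∪ X but 1 ∉ (S ∪ T) ∩ X.

Reverse inclusion. Let x ∈ (S ∪ T) ∩ X. Then either x ∈ S ∩ X and x ∉ T; or x ∈ T ∩ X and x ∉ S; or x ∈ S ∩ T ∩ X. In each case x ∈ (S ∪ T) ∪ X, so (S ∪ T) ∩ X ⊆ (S ∪ T) ∪ X.

The sets are not equal: only the reverse inclusion holds.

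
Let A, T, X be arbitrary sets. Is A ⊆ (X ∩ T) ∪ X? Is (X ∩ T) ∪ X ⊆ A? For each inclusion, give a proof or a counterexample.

Neither inclusion holds.

Forward inclusion. This inclusion fails. Take A = {1}, T = ∅, X = ∅; then 1 ∈ A but 1 ∉ (X ∩ T) ∪ X.

Reverse inclusion. This inclusion fails. Take A = ∅, T = ∅, X = {1}; then 1 ∈ (X ∩ T) ∪ X but 1 ∉ A.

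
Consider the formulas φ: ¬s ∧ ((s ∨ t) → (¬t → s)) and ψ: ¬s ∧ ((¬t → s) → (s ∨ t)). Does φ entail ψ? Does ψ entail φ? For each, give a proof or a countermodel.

The biconditional holds.

(→) Assume the antecedent. If t is true, the antecedent forces (t = T, s = F), and ¬s ∧ ((¬t → s) → (s ∨ t)) holds there. If t is false, the antecedent forces (t = F, s = F), and ¬s ∧ ((¬t → s) → (s ∨ t)) holds there. Either way ¬s ∧ ((¬t → s) → (s ∨ t)) holds.

(←) Assume the antecedent. If t is true, the antecedent forces (t = T, s = F), and ¬s ∧ ((s ∨ t) → (¬t → s)) holds there. If t is false, the antecedent forces (t = F, s = F), and ¬s ∧ ((s ∨ t) → (¬t → s)) holds there. Either way ¬s ∧ ((s ∨ t) → (¬t → s)) holds.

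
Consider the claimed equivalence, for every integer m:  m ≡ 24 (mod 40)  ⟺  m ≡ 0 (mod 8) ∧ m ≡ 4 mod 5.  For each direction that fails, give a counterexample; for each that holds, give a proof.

(⟹) Suppose m ≡ 24 (mod 40); write m = 40j + 24. Since 8 ∣ 40, reducing mod 8 gives m ≡ 24 ≡ 0 (mod 8); since 5 ∣ 40, reducing mod 5 gives m ≡ 24 ≡ 4 (mod 5).

(⟸) Conversely, if m ≡ 0 (mod 8) and m ≡ 4 (mod 5), then by the Chinese remainder theorem m ≡ 24 (mod 40). This is exactly m ≡ 24 (mod 40).

Both directions hold.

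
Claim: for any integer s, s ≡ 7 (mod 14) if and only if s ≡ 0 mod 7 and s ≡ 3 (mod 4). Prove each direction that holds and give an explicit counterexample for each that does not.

[⇒] This fails: s = 21 gives 21 ≡ 7 (mod 14) but 21 ≡ 1 (mod 4), so the conjunction on the right does not hold.

[⇐] Conversely, if s ≡ 0 (mod 7) and s ≡ 3 (mod 4), then by the Chinese remainder theorem s ≡ 7 (mod 28). Since 7 ≡ 7 (mod 14) and 14 ∣ 28, we get s ≡ 7 (mod 14).

The forward direction fails; the converse holds.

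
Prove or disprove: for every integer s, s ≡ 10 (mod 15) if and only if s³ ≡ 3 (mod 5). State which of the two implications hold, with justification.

(→) This fails: take s = 10. Then 10 ≡ 10 (mod 15), but 10³ = 1000 ≡ 0 (mod 5), not 3.

(←) This fails: take s = 2. Then 2³ = 8 ≡ 3 (mod 5), yet 2 ≡ 2 (mod 15), not 10.

Neither implication holds.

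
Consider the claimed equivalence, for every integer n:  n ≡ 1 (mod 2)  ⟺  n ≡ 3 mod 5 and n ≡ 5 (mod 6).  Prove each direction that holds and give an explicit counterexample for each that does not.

[⇒] This fails: n = 1 gives 1 ≡ 1 (mod 2) but 1 ≡ 1 (mod 5), so the conjunction on the right does not hold.

[⇐] Conversely, if n ≡ 3 (mod 5) and n ≡ 5 (mod 6), then by the Chinese remainder theorem n ≡ 23 (mod 30). Since 23 ≡ 1 (mod 2) and 2 ∣ 30, we get n ≡ 1 (mod 2).

Only the reverse direction holds.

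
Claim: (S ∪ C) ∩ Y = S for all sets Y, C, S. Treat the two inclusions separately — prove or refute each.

Neither inclusion holds.

Forward inclusion. This inclusion fails. Take Y = {1}, C = {1}, S = ∅; then 1 ∈ (S ∪ C) ∩ Y but 1 ∉ S.

Reverse inclusion. This inclusion fails. Take Y = ∅, C = ∅, S = {1}; then 1 ∈ S but 1 ∉ (S ∪ C) ∩ Y.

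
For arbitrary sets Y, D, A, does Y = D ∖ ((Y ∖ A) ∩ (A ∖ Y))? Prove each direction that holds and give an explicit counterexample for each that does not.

(⊆) This inclusion fails. Take Y = {1}, D = ∅, A = ∅; then 1 ∈ Y but 1 ∉ D ∖ ((Y ∖ A) ∩ (A ∖ Y)).

(⊇) This inclusion fails. Take Y = ∅, D = {1}, A = ∅; then 1 ∈ D ∖ ((Y ∖ A) ∩ (A ∖ Y)) but 1 ∉ Y.

Neither inclusion holds.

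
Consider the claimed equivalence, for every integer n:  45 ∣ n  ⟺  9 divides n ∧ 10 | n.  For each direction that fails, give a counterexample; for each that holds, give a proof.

The forward direction fails; the converse holds.

(←) Suppose 9 ∣ n and 10 ∣ n. Any common multiple of 9 and 10 is a multiple of their lcm; here gcd(9, 10) = 1, so lcm(9, 10) = 9·10 = 90, so 90 ∣ n. Since 45 ∣ 90, it follows that 45 ∣ n.

(→) This fails: take n = 45. Certainly 45 ∣ 45, but 10 ∤ 45.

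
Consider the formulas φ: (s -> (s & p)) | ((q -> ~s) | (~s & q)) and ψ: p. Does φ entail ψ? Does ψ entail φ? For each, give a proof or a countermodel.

(⇒) fails; (⇐) holds.

(⇒) This fails. Under p = F, s = F, q = F, the left side is true but the right side is false.

(⇐) Assume the antecedent. If p is true, the consequent reduces to true regardless of the other variables. If p is false, the antecedent cannot hold. Either way the consequent holds.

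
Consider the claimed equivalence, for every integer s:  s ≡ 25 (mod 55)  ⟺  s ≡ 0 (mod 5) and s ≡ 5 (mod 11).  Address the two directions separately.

(→) This fails: s = 25 gives 25 ≡ 25 (mod 55) but 25 ≡ 3 (mod 11), so the conjunction on the right does not hold.

(←) This fails: s = 5 satisfies both congruences on the right (5 ≡ 0 mod 5 and 5 ≡ 5 mod 11) yet 5 ≡ 5 (mod 55), not 25.

Neither implication holds.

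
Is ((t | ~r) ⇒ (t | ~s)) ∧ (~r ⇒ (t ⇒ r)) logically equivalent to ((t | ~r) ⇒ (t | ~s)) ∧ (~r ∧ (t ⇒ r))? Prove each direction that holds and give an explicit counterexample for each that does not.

Only the reverse direction holds.

(⇒) This fails. Under s = F, t = F, r = T, the left side is true but the right side is false.

(⇐) Assume the antecedent. If s is true, the antecedent cannot hold. If s is false, the antecedent forces (s = F, t = F, r = F), and the consequent holds there. Either way the consequent holds.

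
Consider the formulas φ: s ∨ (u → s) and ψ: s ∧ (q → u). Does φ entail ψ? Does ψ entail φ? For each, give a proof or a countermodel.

(⟹) This fails. Under q = F, s = F, u = F, the left side is true but the right side is false.

(⟸) Assume the antecedent. If q is true, the antecedent forces (q = T, s = T, u = T), and s ∨ (u → s) holds there. If q is false, the antecedent forces (q = F, s = T, u = F) or (q = F, s = T, u = T), and s ∨ (u → s) holds there. Either way s ∨ (u → s) holds.

Not equivalent: only (⇐) holds.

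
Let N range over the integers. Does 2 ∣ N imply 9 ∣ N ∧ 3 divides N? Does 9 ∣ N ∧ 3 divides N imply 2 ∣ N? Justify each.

(⇒) fails and (⇐) fails.

[⇒] This fails: take N = 2. Certainly 2 ∣ 2, but 9 ∤ 2.

[⇐] This fails: take N = 9. Both 9 ∣ 9 and 3 ∣ 9, yet 9 is not a multiple of 2 (since 9 = 4·2 + 1), so 2 ∤ 9.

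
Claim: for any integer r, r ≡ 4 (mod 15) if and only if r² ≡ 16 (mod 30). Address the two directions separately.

[⇒] This fails: take r = 19. Then 19 ≡ 4 (mod 15), but 19² = 361 ≡ 1 (mod 30), not 16.

[⇐] This fails: take r = 14. Then 14² = 196 ≡ 16 (mod 30), yet 14 ≡ 14 (mod 15), not 4.

Both directions fail.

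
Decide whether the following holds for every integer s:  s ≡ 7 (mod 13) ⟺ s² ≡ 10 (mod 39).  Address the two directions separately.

(⟹) This fails: take s = 33. Then 33 ≡ 7 (mod 13), but 33² = 1089 ≡ 36 (mod 39), not 10.

(⟸) This fails: take s = 19. Then 19² = 361 ≡ 10 (mod 39), yet 19 ≡ 6 (mod 13), not 7.

Both directions fail.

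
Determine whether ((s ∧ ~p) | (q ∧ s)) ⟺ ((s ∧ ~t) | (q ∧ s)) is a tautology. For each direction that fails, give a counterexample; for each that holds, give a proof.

Both directions fail.

(⟹) This fails. Under q = F, t = T, s = T, p = F, the left side is true but the right side is false.

(⟸) This fails. Under q = F, t = F, s = T, p = T, the left side is false but the right side is true.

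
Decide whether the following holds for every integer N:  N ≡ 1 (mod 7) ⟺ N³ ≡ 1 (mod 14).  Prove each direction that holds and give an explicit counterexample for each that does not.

(⟹) This fails: take N = 8. Then 8 ≡ 1 (mod 7), but 8³ = 512 ≡ 8 (mod 14), not 1.

(⟸) This fails: take N = 9. Then 9³ = 729 ≡ 1 (mod 14), yet 9 ≡ 2 (mod 7), not 1.

(⇒) fails and (⇐) fails.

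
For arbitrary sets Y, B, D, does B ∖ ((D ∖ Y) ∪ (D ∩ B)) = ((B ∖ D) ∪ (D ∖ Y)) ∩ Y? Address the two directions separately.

(⟸) Let x ∈ ((B ∖ D) ∪ (D ∖ Y)) ∩ Y. Then x ∈ Y ∩ B and x ∉ D, from which x ∈ B ∖ ((D ∖ Y) ∪ (D ∩ B)).

(⟹) This inclusion fails. Take Y = ∅, B = {1}, D = ∅; then 1 ∈ B ∖ ((D ∖ Y) ∪ (D ∩ B)) but 1 ∉ ((B ∖ D) ∪ (D ∖ Y)) ∩ Y.

(⊆) fails; (⊇) holds.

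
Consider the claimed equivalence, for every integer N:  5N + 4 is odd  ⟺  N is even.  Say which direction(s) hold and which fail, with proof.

(⇒) fails and (⇐) fails.

Forward direction. This fails: N = 5 gives 5N + 4 = 29, which is odd, but 5 is odd, not even.

Converse. This also fails: N = 0 is even, but 5N + 4 = 4 is even, not odd.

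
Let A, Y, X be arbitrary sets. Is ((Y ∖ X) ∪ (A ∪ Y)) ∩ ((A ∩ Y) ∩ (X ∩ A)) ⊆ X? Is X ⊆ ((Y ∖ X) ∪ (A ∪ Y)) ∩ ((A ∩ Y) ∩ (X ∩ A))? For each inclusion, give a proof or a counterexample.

The sets are not equal: only the forward inclusion holds.

(⟹) Let x ∈ ((Y ∖ X) ∪ (A ∪ Y)) ∩ ((A ∩ Y) ∩ (X ∩ A)). Then x ∈ A ∩ Y ∩ X, from which x ∈ X.

(⟸) This inclusion fails. Take A = ∅, Y = ∅, X = {1}; then 1 ∈ X but 1 ∉ ((Y ∖ X) ∪ (A ∪ Y)) ∩ ((A ∩ Y) ∩ (X ∩ A)).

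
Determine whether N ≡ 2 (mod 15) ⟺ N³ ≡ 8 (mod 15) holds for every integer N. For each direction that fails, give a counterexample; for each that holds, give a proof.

(⟹) Suppose N ≡ 2 (mod 15). Write N = 15j + 2. Then (15j + 2)³ = 3375j³ + 1350j² + 180j + 8 = 15(225j³ + 90j² + 12j) + 8, so N³ ≡ 8 (mod 15).

(⟸) Conversely, suppose N³ ≡ 8 (mod 15). The only residue r in {0, …, 14} with r³ ≡ 8 (mod 15) is r = 2, so N ≡ 2 (mod 15).

Equivalent; both directions hold.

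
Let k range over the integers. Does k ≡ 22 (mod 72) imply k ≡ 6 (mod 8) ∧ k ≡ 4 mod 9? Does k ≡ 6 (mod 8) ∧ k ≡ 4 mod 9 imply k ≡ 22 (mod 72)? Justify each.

Forward direction. Suppose k ≡ 22 (mod 72); write k = 72j + 22. Since 8 ∣ 72, reducing mod 8 gives k ≡ 22 ≡ 6 (mod 8); since 9 ∣ 72, reducing mod 9 gives k ≡ 22 ≡ 4 (mod 9).

Converse. If k ≡ 6 (mod 8) and k ≡ 4 (mod 9), then by the Chinese remainder theorem k ≡ 22 (mod 72). This is exactly k ≡ 22 (mod 72).

Equivalent; both directions hold.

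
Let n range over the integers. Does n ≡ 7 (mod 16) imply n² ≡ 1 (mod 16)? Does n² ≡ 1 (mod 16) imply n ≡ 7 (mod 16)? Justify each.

Not equivalent: only (⇒) holds.

(⟹) Suppose n ≡ 7 (mod 16). Write n = 16j + 7. Then (16j + 7)² = 256j² + 224j + 49 = 16(16j² + 14j + 3) + 1, so n² ≡ 1 (mod 16).

(⟸) This fails: take n = 1. Then 1² = 1 ≡ 1 (mod 16), yet 1 ≡ 1 (mod 16), not 7.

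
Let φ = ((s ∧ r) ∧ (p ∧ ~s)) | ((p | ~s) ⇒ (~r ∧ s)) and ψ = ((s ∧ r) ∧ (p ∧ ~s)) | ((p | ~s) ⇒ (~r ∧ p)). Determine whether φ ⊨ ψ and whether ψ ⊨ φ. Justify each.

Converse. This fails. Under p = T, r = F, s = F, the left side is false but the right side is true.

Forward direction. Assume the antecedent. If p is true, the antecedent forces (p = T, r = F, s = T), and the consequent holds there. If p is false, the antecedent forces (p = F, r = F, s = T) or (p = F, r = T, s = T), and the consequent holds there. Either way the consequent holds.

Only the forward direction holds.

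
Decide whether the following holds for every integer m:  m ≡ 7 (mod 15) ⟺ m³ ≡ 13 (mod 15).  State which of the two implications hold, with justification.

(→) Suppose m ≡ 7 (mod 15). Write m = 15j + 7. Then (15j + 7)³ = 3375j³ + 4725j² + 2205j + 343 = 15(225j³ + 315j² + 147j + 22) + 13, so m³ ≡ 13 (mod 15).

(←) Conversely, suppose m³ ≡ 13 (mod 15). The only residue r in {0, …, 14} with r³ ≡ 13 (mod 15) is r = 7, so m ≡ 7 (mod 15).

Both directions hold; the statement is true.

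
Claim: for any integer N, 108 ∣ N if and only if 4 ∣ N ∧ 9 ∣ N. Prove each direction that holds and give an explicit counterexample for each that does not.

(⟹) If 108 ∣ N, write N = 108q. Since 108 = 27·4, N = 4·(27q), so 4 ∣ N; and since 108 = 12·9, N = 9·(12q), so 9 ∣ N.

(⟸) This fails: take N = 36. Both 4 ∣ 36 and 9 ∣ 36, yet 36 is not a multiple of 108 (since 36 = 0·108 + 36), so 108 ∤ 36.

Only the forward implication holds.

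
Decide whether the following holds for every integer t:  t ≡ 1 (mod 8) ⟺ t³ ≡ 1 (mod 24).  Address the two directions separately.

Only the converse holds.

(⇒) This fails: take t = 9. Then 9 ≡ 1 (mod 8), but 9³ = 729 ≡ 9 (mod 24), not 1.

(⇐) Conversely, the residues r modulo 24 with r³ ≡ 1 (mod 24) are exactly {1}, and each is ≡ 1 (mod 8).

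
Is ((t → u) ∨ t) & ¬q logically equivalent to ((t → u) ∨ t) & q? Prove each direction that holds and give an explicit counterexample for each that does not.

(→) This fails. Under t = F, q = F, u = F, the left side is true but the right side is false.

(←) This fails. Under t = F, q = T, u = F, the left side is false but the right side is true.

Neither implication holds.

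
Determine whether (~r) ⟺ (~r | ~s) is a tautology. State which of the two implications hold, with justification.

Only the forward implication holds.

(⇒) Assume the antecedent. If r is true, the antecedent cannot hold. If r is false, ~r | ~s reduces to true regardless of the other variables. Either way ~r | ~s holds.

(⇐) This fails. Under r = T, s = F, the left side is false but the right side is true.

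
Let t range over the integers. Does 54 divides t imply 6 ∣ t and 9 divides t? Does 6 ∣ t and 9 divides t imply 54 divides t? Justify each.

[⇒] If 54 ∣ t, write t = 54q. Since 54 = 9·6, t = 6·(9q), so 6 ∣ t; and since 54 = 6·9, t = 9·(6q), so 9 ∣ t.

[⇐] This fails: take t = 18. Both 6 ∣ 18 and 9 ∣ 18, yet 18 is not a multiple of 54 (since 18 = 0·54 + 18), so 54 ∤ 18.

The forward direction holds; the converse fails.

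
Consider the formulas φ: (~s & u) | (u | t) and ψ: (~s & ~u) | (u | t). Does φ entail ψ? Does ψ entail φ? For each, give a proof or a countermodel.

(⇒) Assume the antecedent. If t is true, (~s & ~u) | (u | t) reduces to true regardless of the other variables. If t is false, the antecedent forces (s = F, t = F, u = T) or (s = T, t = F, u = T), and (~s & ~u) | (u | t) holds there. Either way (~s & ~u) | (u | t) holds.

(⇐) This fails. Under s = F, t = F, u = F, the left side is false but the right side is true.

(⇒) holds; (⇐) fails.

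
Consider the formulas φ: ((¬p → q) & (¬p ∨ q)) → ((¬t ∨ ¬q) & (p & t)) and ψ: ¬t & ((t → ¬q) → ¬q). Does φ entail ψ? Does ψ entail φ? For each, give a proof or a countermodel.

[⇒] This fails. Under p = F, q = F, t = T, the left side is true but the right side is false.

[⇐] Assume the antecedent. If p is true, the antecedent forces (p = T, q = F, t = F), and the consequent holds there. If p is false, the antecedent forces (p = F, q = F, t = F), and the consequent holds there. Either way the consequent holds.

Only the reverse direction holds.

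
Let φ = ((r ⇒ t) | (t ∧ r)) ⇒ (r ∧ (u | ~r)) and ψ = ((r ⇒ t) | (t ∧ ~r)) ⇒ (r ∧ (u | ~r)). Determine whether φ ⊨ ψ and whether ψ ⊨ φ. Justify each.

Both directions hold.

Forward direction. Assume the antecedent. If t is true, the antecedent forces (t = T, u = T, r = T), and the consequent holds there. If t is false, the antecedent forces (t = F, u = F, r = T) or (t = F, u = T, r = T), and the consequent holds there. Either way the consequent holds.

Converse. Assume the antecedent. If t is true, the antecedent forces (t = T, u = T, r = T), and the consequent holds there. If t is false, the antecedent forces (t = F, u = F, r = T) or (t = F, u = T, r = T), and the consequent holds there. Either way the consequent holds.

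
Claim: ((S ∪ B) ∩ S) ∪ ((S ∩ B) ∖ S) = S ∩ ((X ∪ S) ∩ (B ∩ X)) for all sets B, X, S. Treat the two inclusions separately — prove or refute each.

(⊆) fails; (⊇) holds.

(⟸) Let x ∈ S ∩ ((X ∪ S) ∩ (B ∩ X)). Then x ∈ B ∩ X ∩ S, from which x ∈ ((S ∪ B) ∩ S) ∪ ((S ∩ B) ∖ S).

(⟹) This inclusion fails. Take B = ∅, X = ∅, S = {1}; then 1 ∈ ((S ∪ B) ∩ S) ∪ ((S ∩ B) ∖ S) but 1 ∉ S ∩ ((X ∪ S) ∩ (B ∩ X)).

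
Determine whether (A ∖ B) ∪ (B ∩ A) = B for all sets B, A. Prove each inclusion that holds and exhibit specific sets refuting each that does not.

Forward inclusion. This inclusion fails. Take B = ∅, A = {1}; then 1 ∈ (A ∖ B) ∪ (B ∩ A) but 1 ∉ B.

Reverse inclusion. This inclusion fails. Take B = {1}, A = ∅; then 1 ∈ B but 1 ∉ (A ∖ B) ∪ (B ∩ A).

(⊆) fails and (⊇) fails.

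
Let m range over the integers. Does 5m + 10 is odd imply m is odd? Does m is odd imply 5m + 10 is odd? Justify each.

(⟹) Suppose 5m + 10 is odd. Since 5 is odd, 5m and m have the same parity, so 5m + 10 ≡ m + 10 (mod 2). As 10 is even, 5m + 10 is odd exactly when m is odd. Thus m is odd.

(⟸) Conversely, suppose m is odd; write m = 2j + 1. Then 5m + 10 = 5·(2j + 1) + 10 = 2·5j + 15, which is odd.

Both implications hold.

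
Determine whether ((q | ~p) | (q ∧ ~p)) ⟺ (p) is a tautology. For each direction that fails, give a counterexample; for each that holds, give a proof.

(⇒) This fails. Under p = F, q = F, the left side is true but the right side is false.

(⇐) This fails. Under p = T, q = F, the left side is false but the right side is true.

(⇒) fails and (⇐) fails.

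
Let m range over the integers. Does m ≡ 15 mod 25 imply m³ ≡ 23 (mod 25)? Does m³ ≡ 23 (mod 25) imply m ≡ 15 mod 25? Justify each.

Forward direction. This fails: take m = 15. Then 15 ≡ 15 (mod 25), but 15³ = 3375 ≡ 0 (mod 25), not 23.

Converse. This fails: take m = 22. Then 22³ = 10648 ≡ 23 (mod 25), yet 22 ≡ 22 (mod 25), not 15.

Neither direction holds.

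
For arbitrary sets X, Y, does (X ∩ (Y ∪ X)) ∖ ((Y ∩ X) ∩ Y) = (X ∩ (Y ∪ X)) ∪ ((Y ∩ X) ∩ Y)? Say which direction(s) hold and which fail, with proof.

Forward inclusion. Let x ∈ (X ∩ (Y ∪ X)) ∖ ((Y ∩ X) ∩ Y). Then x ∈ X and x ∉ Y, from which x ∈ (X ∩ (Y ∪ X)) ∪ ((Y ∩ X) ∩ Y).

Reverse inclusion. This inclusion fails. Take X = {1}, Y = {1}; then 1 ∈ (X ∩ (Y ∪ X)) ∪ ((Y ∩ X) ∩ Y) but 1 ∉ (X ∩ (Y ∪ X)) ∖ ((Y ∩ X) ∩ Y).

Only the forward inclusion holds.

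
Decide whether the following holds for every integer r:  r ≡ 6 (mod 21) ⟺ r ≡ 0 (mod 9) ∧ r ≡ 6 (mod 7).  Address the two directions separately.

Only the converse holds.

(→) This fails: r = 48 gives 48 ≡ 6 (mod 21) but 48 ≡ 3 (mod 9), so the conjunction on the right does not hold.

(←) Conversely, if r ≡ 0 (mod 9) and r ≡ 6 (mod 7), then by the Chinese remainder theorem r ≡ 27 (mod 63). Since 27 ≡ 6 (mod 21) and 21 ∣ 63, we get r ≡ 6 (mod 21).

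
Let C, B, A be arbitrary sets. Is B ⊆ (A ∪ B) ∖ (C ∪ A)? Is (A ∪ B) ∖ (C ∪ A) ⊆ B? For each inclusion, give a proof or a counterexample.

(⊆) This inclusion fails. Take C = {1}, B = {1}, A = ∅; then 1 ∈ B but 1 ∉ (A ∪ B) ∖ (C ∪ A).

(⊇) Let x ∈ (A ∪ B) ∖ (C ∪ A). Then x ∈ B and x ∉ C, A, from which x ∈ B.

The sets are not equal: only the reverse inclusion holds.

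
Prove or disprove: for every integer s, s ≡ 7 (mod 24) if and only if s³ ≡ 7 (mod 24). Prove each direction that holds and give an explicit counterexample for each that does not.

Both directions hold; the statement is true.

(⇒) Suppose s ≡ 7 (mod 24). Write s = 24j + 7. Then (24j + 7)³ = 13824j³ + 12096j² + 3528j + 343 = 24(576j³ + 504j² + 147j + 14) + 7, so s³ ≡ 7 (mod 24).

(⇐) Conversely, suppose s³ ≡ 7 (mod 24). The only residue r in {0, …, 23} with r³ ≡ 7 (mod 24) is r = 7, so s ≡ 7 (mod 24).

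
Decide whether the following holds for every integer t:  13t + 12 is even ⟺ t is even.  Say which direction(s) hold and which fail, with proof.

The biconditional holds.

[⇒] Suppose 13t + 12 is even. Since 13 is odd, 13t and t have the same parity, so 13t + 12 ≡ t + 12 (mod 2). As 12 is even, 13t + 12 is even exactly when t is even. Thus t is even.

[⇐] Conversely, suppose t is even; write t = 2j. Then 13t + 12 = 13·(2j) + 12 = 2·13j + 12, which is even.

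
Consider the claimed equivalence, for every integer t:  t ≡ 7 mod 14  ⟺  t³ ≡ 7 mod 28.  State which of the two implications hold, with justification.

(⇒) This fails: take t = 21. Then 21 ≡ 7 (mod 14), but 21³ = 9261 ≡ 21 (mod 28), not 7.

(⇐) Conversely, the residues r modulo 28 with r³ ≡ 7 (mod 28) are exactly {7}, and each is ≡ 7 (mod 14).

Only the converse holds.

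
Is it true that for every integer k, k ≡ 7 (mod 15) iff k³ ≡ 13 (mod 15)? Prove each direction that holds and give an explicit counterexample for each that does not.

(⟹) Suppose k ≡ 7 (mod 15). Write k = 15j + 7. Then (15j + 7)³ = 3375j³ + 4725j² + 2205j + 343 = 15(225j³ + 315j² + 147j + 22) + 13, so k³ ≡ 13 (mod 15).

(⟸) Conversely, suppose k³ ≡ 13 (mod 15). The only residue r in {0, …, 14} with r³ ≡ 13 (mod 15) is r = 7, so k ≡ 7 (mod 15).

Both implications hold.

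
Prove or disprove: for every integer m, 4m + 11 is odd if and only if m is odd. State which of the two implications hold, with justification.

Only the converse holds.

(→) This fails: take m = 2. Then 4m + 11 = 19, which is odd, yet m = 2 is even, not odd.

(←) Suppose m is odd. Since 4 is even, 4m is even for every m, so 4m + 11 has the same parity as 11, which is odd. Hence 4m + 11 is odd.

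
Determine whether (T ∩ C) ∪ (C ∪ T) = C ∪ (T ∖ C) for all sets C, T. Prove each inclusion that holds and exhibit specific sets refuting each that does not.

(⟹) Let x ∈ (T ∩ C) ∪ (C ∪ T). Then either x ∈ C and x ∉ T; or x ∈ T and x ∉ C; or x ∈ C ∩ T. In each case x ∈ C ∪ (T ∖ C), so (T ∩ C) ∪ (C ∪ T) ⊆ C ∪ (T ∖ C).

(⟸) Let x ∈ C ∪ (T ∖ C). Then either x ∈ C and x ∉ T; or x ∈ T and x ∉ C; or x ∈ C ∩ T. In each case x ∈ (T ∩ C) ∪ (C ∪ T), so C ∪ (T ∖ C) ⊆ (T ∩ C) ∪ (C ∪ T).

Both inclusions hold; the sets are equal.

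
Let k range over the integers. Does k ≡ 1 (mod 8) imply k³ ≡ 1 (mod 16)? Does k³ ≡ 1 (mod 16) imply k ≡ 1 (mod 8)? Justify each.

(⇒) fails; (⇐) holds.

(→) This fails: take k = 9. Then 9 ≡ 1 (mod 8), but 9³ = 729 ≡ 9 (mod 16), not 1.

(←) Conversely, the residues r modulo 16 with r³ ≡ 1 (mod 16) are exactly {1}, and each is ≡ 1 (mod 8).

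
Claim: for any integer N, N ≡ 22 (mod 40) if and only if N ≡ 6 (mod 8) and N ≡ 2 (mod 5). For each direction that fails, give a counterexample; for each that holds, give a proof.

Equivalent; both directions hold.

Forward direction. Suppose N ≡ 22 (mod 40); write N = 40j + 22. Since 8 ∣ 40, reducing mod 8 gives N ≡ 22 ≡ 6 (mod 8); since 5 ∣ 40, reducing mod 5 gives N ≡ 22 ≡ 2 (mod 5).

Converse. If N ≡ 6 (mod 8) and N ≡ 2 (mod 5), then by the Chinese remainder theorem N ≡ 22 (mod 40). This is exactly N ≡ 22 (mod 40).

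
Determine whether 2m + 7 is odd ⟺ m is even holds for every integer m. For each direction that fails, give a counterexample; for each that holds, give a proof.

(⇒) This fails: take m = 5. Then 2m + 7 = 17, which is odd, yet m = 5 is odd, not even.

(⇐) Suppose m is even. Since 2 is even, 2m is even for every m, so 2m + 7 has the same parity as 7, which is odd. Hence 2m + 7 is odd.

Not equivalent: only (⇐) holds.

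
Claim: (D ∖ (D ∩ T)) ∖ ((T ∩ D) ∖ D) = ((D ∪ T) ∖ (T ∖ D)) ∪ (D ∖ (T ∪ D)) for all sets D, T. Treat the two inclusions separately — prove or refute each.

(⊆) Let x ∈ (D ∖ (D ∩ T)) ∖ ((T ∩ D) ∖ D). Then x ∈ D and x ∉ T, from which x ∈ ((D ∪ T) ∖ (T ∖ D)) ∪ (D ∖ (T ∪ D)).

(⊇) This inclusion fails. Take D = {1}, T = {1}; then 1 ∈ ((D ∪ T) ∖ (T ∖ D)) ∪ (D ∖ (T ∪ D)) but 1 ∉ (D ∖ (D ∩ T)) ∖ ((T ∩ D) ∖ D).

Only the forward inclusion holds.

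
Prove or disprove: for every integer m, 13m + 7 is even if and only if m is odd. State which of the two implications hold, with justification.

Equivalent; both directions hold.

(⟹) Suppose 13m + 7 is even. Since 13 is odd, 13m and m have the same parity, so 13m + 7 ≡ m + 7 (mod 2). As 7 is odd, 13m + 7 is even exactly when m is odd. Thus m is odd.

(⟸) Conversely, suppose m is odd; write m = 2j + 1. Then 13m + 7 = 13·(2j + 1) + 7 = 2·13j + 20, which is even.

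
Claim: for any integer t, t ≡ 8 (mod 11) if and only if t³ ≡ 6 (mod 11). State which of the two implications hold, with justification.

Equivalent; both directions hold.

Forward direction. Suppose t ≡ 8 (mod 11). Write t = 11j + 8. Then (11j + 8)³ = 1331j³ + 2904j² + 2112j + 512 = 11(121j³ + 264j² + 192j + 46) + 6, so t³ ≡ 6 (mod 11).

Converse. Suppose t³ ≡ 6 (mod 11). The only residue r in {0, …, 10} with r³ ≡ 6 (mod 11) is r = 8, so t ≡ 8 (mod 11).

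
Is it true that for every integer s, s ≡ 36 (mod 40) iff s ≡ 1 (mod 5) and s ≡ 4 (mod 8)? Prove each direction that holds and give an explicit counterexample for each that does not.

Forward direction. Suppose s ≡ 36 (mod 40); write s = 40j + 36. Since 5 ∣ 40, reducing mod 5 gives s ≡ 36 ≡ 1 (mod 5); since 8 ∣ 40, reducing mod 8 gives s ≡ 36 ≡ 4 (mod 8).

Converse. If s ≡ 1 (mod 5) and s ≡ 4 (mod 8), then by the Chinese remainder theorem s ≡ 36 (mod 40). This is exactly s ≡ 36 (mod 40).

Equivalent; both directions hold.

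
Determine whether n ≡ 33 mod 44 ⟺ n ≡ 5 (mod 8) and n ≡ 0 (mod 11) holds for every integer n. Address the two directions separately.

(←) If n ≡ 5 (mod 8) and n ≡ 0 (mod 11), then by the Chinese remainder theorem n ≡ 77 (mod 88). Since 77 ≡ 33 (mod 44) and 44 ∣ 88, we get n ≡ 33 (mod 44).

(→) This fails: n = 33 gives 33 ≡ 33 (mod 44) but 33 ≡ 1 (mod 8), so the conjunction on the right does not hold.

Only the converse holds.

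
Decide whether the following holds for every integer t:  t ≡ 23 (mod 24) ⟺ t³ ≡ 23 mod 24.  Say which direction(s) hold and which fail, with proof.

The biconditional holds.

(→) Suppose t ≡ 23 (mod 24). Write t = 24j + 23. Then (24j + 23)³ = 13824j³ + 39744j² + 38088j + 12167 = 24(576j³ + 1656j² + 1587j + 506) + 23, so t³ ≡ 23 (mod 24).

(←) Conversely, suppose t³ ≡ 23 (mod 24). The only residue r in {0, …, 23} with r³ ≡ 23 (mod 24) is r = 23, so t ≡ 23 (mod 24).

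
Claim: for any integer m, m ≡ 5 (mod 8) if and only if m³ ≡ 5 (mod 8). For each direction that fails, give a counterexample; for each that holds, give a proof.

(⇒) Suppose m ≡ 5 (mod 8). Write m = 8j + 5. Then (8j + 5)³ = 512j³ + 960j² + 600j + 125 = 8(64j³ + 120j² + 75j + 15) + 5, so m³ ≡ 5 (mod 8).

(⇐) Conversely, suppose m³ ≡ 5 (mod 8). The only residue r in {0, …, 7} with r³ ≡ 5 (mod 8) is r = 5, so m ≡ 5 (mod 8).

The biconditional holds.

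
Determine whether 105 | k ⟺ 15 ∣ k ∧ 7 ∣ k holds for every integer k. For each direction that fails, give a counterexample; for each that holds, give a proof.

(→) If 105 ∣ k, write k = 105q. Since 105 = 7·15, k = 15·(7q), so 15 ∣ k; and since 105 = 15·7, k = 7·(15q), so 7 ∣ k.

(←) Suppose 15 ∣ k and 7 ∣ k. Any common multiple of 15 and 7 is a multiple of their lcm; here gcd(15, 7) = 1, so lcm(15, 7) = 15·7 = 105, so 105 ∣ k.

Both implications hold.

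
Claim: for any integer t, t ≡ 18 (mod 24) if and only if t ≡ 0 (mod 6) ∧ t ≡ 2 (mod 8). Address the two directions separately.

Both directions hold; the statement is true.

Converse. If t ≡ 0 (mod 6) and t ≡ 2 (mod 8), then by the Chinese remainder theorem t ≡ 18 (mod 24). This is exactly t ≡ 18 (mod 24).

Forward direction. Suppose t ≡ 18 (mod 24); write t = 24j + 18. Since 6 ∣ 24, reducing mod 6 gives t ≡ 18 ≡ 0 (mod 6); since 8 ∣ 24, reducing mod 8 gives t ≡ 18 ≡ 2 (mod 8).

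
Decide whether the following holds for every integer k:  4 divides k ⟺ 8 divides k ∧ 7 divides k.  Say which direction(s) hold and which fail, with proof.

(⟸) Suppose 8 ∣ k and 7 ∣ k. Any common multiple of 8 and 7 is a multiple of their lcm; here gcd(8, 7) = 1, so lcm(8, 7) = 8·7 = 56, so 56 ∣ k. Since 4 ∣ 56, it follows that 4 ∣ k.

(⟹) This fails: take k = 4. Certainly 4 ∣ 4, but 8 ∤ 4.

Only the converse holds.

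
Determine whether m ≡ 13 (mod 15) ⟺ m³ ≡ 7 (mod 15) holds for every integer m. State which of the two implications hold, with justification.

(⇒) Suppose m ≡ 13 (mod 15). Write m = 15j + 13. Then (15j + 13)³ = 3375j³ + 8775j² + 7605j + 2197 = 15(225j³ + 585j² + 507j + 146) + 7, so m³ ≡ 7 (mod 15).

(⇐) Conversely, suppose m³ ≡ 7 (mod 15). The only residue r in {0, …, 14} with r³ ≡ 7 (mod 15) is r = 13, so m ≡ 13 (mod 15).

Both directions hold; the statement is true.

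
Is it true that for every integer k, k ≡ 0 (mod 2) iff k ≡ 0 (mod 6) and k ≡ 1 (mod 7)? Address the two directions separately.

Only the reverse direction holds.

Converse. If k ≡ 0 (mod 6) and k ≡ 1 (mod 7), then by the Chinese remainder theorem k ≡ 36 (mod 42). Since 36 ≡ 0 (mod 2) and 2 ∣ 42, we get k ≡ 0 (mod 2).

Forward direction. This fails: k = 0 gives 0 ≡ 0 (mod 2) but 0 ≡ 0 (mod 7), so the conjunction on the right does not hold.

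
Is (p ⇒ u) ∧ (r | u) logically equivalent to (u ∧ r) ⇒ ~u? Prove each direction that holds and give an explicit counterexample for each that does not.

Neither implication holds.

Forward direction. This fails. Under u = T, r = T, p = F, the left side is true but the right side is false.

Converse. This fails. Under u = F, r = F, p = F, the left side is false but the right side is true.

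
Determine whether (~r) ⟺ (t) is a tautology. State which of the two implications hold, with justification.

Neither direction holds.

(→) This fails. Under r = F, t = F, the left side is true but the right side is false.

(←) This fails. Under r = T, t = T, the left side is false but the right side is true.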